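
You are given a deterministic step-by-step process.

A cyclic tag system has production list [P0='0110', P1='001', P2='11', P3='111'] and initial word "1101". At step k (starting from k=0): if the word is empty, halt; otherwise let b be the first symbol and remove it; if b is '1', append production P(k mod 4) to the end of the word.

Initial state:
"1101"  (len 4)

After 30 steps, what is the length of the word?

k=0  "1101"  (len 4)
k=1  "1010110"  (len 7)
k=2  "010110001"  (len 9)
k=3  "10110001"  (len 8)
k=4  "0110001111"  (len 10)
k=5  "110001111"  (len 9)
k=6  "10001111001"  (len 11)
k=7  "000111100111"  (len 12)
k=8  "00111100111"  (len 11)
k=9  "0111100111"  (len 10)
k=10  "111100111"  (len 9)
k=11  "1110011111"  (len 10)
k=12  "110011111111"  (len 12)
k=13  "100111111110110"  (len 15)
k=14  "00111111110110001"  (len 17)
k=15  "0111111110110001"  (len 16)
k=16  "111111110110001"  (len 15)
k=17  "111111101100010110"  (len 18)
k=18  "11111101100010110001"  (len 20)
k=19  "111110110001011000111"  (len 21)
k=20  "11110110001011000111111"  (len 23)
k=21  "11101100010110001111110110"  (len 26)
k=22  "1101100010110001111110110001"  (len 28)
k=23  "10110001011000111111011000111"  (len 29)
k=24  "0110001011000111111011000111111"  (len 31)
k=25  "110001011000111111011000111111"  (len 30)
k=26  "10001011000111111011000111111001"  (len 32)
k=27  "000101100011111101100011111100111"  (len 33)
k=28  "00101100011111101100011111100111"  (len 32)
k=29  "0101100011111101100011111100111"  (len 31)
k=30  "101100011111101100011111100111"  (len 30)

30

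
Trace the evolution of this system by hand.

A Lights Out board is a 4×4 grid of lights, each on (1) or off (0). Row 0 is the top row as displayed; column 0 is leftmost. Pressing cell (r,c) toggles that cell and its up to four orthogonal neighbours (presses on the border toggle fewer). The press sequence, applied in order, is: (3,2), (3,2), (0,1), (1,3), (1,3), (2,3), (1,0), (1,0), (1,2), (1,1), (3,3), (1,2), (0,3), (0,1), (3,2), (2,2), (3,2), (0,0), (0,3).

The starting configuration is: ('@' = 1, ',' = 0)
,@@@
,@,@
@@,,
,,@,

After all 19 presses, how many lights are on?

8

[0] ,@@@
,@,@
@@,,
,,@,
[1] ,@@@
,@,@
@@@,
,@,@
[2] ,@@@
,@,@
@@,,
,,@,
[3] @,,@
,,,@
@@,,
,,@,
[4] @,,,
,,@,
@@,@
,,@,
[5] @,,@
,,,@
@@,,
,,@,
[6] @,,@
,,,,
@@@@
,,@@
[7] ,,,@
@@,,
,@@@
,,@@
[8] @,,@
,,,,
@@@@
,,@@
[9] @,@@
,@@@
@@,@
,,@@
[10] @@@@
@,,@
@,,@
,,@@
[11] @@@@
@,,@
@,,,
,,,,
[12] @@,@
@@@,
@,@,
,,,,
[13] @@@,
@@@@
@,@,
,,,,
[14] ,,,,
@,@@
@,@,
,,,,
[15] ,,,,
@,@@
@,,,
,@@@
[16] ,,,,
@,,@
@@@@
,@,@
[17] ,,,,
@,,@
@@,@
,,@,
[18] @@,,
,,,@
@@,@
,,@,
[19] @@@@
,,,,
@@,@
,,@,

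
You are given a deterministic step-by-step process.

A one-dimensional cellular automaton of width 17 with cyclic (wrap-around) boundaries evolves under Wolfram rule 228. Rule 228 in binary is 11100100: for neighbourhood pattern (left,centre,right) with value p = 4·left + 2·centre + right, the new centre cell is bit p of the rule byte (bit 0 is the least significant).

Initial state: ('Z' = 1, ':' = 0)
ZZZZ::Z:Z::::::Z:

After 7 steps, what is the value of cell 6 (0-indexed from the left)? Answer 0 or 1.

0

step 0: ZZZZ::Z:Z::::::Z:
step 1: :ZZZ::ZZZ::::::ZZ
step 2: Z:ZZ:::ZZ:::::::Z
step 3: ZZ:Z::::Z::::::::
step 4: :ZZZ::::Z::::::::
step 5: ::ZZ::::Z::::::::
step 6: :::Z::::Z::::::::
step 7: :::Z::::Z::::::::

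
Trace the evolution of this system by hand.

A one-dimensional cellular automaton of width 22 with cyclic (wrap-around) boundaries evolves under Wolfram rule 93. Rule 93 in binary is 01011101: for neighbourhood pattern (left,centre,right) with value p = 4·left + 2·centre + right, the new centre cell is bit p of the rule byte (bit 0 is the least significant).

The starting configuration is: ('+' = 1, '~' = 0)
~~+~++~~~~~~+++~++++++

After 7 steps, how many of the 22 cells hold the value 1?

[0] ~~+~++~~~~~~+++~++++++
[1] +~+~+++++++~+~+~+~~~~+
[2] +~+~+~~~~~+~+~+~++++~+
[3] +~+~+++++~+~+~+~+~~+~+
[4] +~+~+~~~+~+~+~+~++~+~+
[5] +~+~+++~+~+~+~+~++~+~+
[6] +~+~+~+~+~+~+~+~++~+~+
[7] +~+~+~+~+~+~+~+~++~+~+

12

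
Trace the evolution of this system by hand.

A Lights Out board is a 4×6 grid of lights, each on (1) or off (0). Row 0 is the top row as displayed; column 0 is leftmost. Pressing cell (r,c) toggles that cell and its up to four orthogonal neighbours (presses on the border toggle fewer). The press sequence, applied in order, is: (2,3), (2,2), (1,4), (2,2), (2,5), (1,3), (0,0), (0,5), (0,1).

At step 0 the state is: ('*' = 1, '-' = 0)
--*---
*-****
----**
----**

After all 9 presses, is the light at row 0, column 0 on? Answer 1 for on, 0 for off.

t=0: --*---
*-****
----**
----**
t=1: --*---
*-*-**
--**-*
---***
t=2: --*---
*---**
-*---*
--****
t=3: --*-*-
*--*--
-*--**
--****
t=4: --*-*-
*-**--
--****
---***
t=5: --*-*-
*-**-*
--**--
---**-
t=6: --***-
*---**
--*---
---**-
t=7: *****-
----**
--*---
---**-
t=8: ****-*
----*-
--*---
---**-
t=9: ---*-*
-*--*-
--*---
---**-

0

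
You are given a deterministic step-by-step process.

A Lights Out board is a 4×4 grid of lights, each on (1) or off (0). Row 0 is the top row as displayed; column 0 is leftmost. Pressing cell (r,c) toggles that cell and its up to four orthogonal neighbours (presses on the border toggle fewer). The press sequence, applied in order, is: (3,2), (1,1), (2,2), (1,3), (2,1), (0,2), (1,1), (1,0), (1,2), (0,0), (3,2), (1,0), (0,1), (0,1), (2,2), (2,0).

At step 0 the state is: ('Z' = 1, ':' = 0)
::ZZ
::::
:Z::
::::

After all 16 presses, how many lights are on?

8

0) ::ZZ
::::
:Z::
::::
1) ::ZZ
::::
:ZZ:
:ZZZ
2) :ZZZ
ZZZ:
::Z:
:ZZZ
3) :ZZZ
ZZ::
:Z:Z
:Z:Z
4) :ZZ:
ZZZZ
:Z::
:Z:Z
5) :ZZ:
Z:ZZ
Z:Z:
:::Z
6) :::Z
Z::Z
Z:Z:
:::Z
7) :Z:Z
:ZZZ
ZZZ:
:::Z
8) ZZ:Z
Z:ZZ
:ZZ:
:::Z
9) ZZZZ
ZZ::
:Z::
:::Z
10) ::ZZ
:Z::
:Z::
:::Z
11) ::ZZ
:Z::
:ZZ:
:ZZ:
12) Z:ZZ
Z:::
ZZZ:
:ZZ:
13) :Z:Z
ZZ::
ZZZ:
:ZZ:
14) Z:ZZ
Z:::
ZZZ:
:ZZ:
15) Z:ZZ
Z:Z:
Z::Z
:Z::
16) Z:ZZ
::Z:
:Z:Z
ZZ::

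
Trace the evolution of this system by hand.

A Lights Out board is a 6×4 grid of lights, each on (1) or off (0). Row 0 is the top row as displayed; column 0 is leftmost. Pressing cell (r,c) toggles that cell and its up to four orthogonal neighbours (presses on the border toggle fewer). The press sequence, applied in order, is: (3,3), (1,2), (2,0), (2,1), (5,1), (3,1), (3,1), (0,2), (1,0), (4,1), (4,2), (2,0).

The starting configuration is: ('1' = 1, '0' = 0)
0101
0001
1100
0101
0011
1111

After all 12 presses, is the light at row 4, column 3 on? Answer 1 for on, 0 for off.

1

gen 0: 0101
0001
1100
0101
0011
1111
gen 1: 0101
0001
1101
0110
0010
1111
gen 2: 0111
0110
1111
0110
0010
1111
gen 3: 0111
1110
0011
1110
0010
1111
gen 4: 0111
1010
1101
1010
0010
1111
gen 5: 0111
1010
1101
1010
0110
0001
gen 6: 0111
1010
1001
0100
0010
0001
gen 7: 0111
1010
1101
1010
0110
0001
gen 8: 0000
1000
1101
1010
0110
0001
gen 9: 1000
0100
0101
1010
0110
0001
gen 10: 1000
0100
0101
1110
1000
0101
gen 11: 1000
0100
0101
1100
1111
0111
gen 12: 1000
1100
1001
0100
1111
0111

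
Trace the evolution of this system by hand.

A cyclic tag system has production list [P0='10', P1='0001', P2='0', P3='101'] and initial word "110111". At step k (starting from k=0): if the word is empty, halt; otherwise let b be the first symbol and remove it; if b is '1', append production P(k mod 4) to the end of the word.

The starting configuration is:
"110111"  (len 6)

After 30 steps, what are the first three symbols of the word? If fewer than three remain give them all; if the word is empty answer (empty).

110

k=0  "110111"  (len 6)
k=1  "1011110"  (len 7)
k=2  "0111100001"  (len 10)
k=3  "111100001"  (len 9)
k=4  "11100001101"  (len 11)
k=5  "110000110110"  (len 12)
k=6  "100001101100001"  (len 15)
k=7  "000011011000010"  (len 15)
k=8  "00011011000010"  (len 14)
k=9  "0011011000010"  (len 13)
k=10  "011011000010"  (len 12)
k=11  "11011000010"  (len 11)
k=12  "1011000010101"  (len 13)
k=13  "01100001010110"  (len 14)
k=14  "1100001010110"  (len 13)
k=15  "1000010101100"  (len 13)
k=16  "000010101100101"  (len 15)
k=17  "00010101100101"  (len 14)
k=18  "0010101100101"  (len 13)
k=19  "010101100101"  (len 12)
k=20  "10101100101"  (len 11)
k=21  "010110010110"  (len 12)
k=22  "10110010110"  (len 11)
k=23  "01100101100"  (len 11)
k=24  "1100101100"  (len 10)
k=25  "10010110010"  (len 11)
k=26  "00101100100001"  (len 14)
k=27  "0101100100001"  (len 13)
k=28  "101100100001"  (len 12)
k=29  "0110010000110"  (len 13)
k=30  "110010000110"  (len 12)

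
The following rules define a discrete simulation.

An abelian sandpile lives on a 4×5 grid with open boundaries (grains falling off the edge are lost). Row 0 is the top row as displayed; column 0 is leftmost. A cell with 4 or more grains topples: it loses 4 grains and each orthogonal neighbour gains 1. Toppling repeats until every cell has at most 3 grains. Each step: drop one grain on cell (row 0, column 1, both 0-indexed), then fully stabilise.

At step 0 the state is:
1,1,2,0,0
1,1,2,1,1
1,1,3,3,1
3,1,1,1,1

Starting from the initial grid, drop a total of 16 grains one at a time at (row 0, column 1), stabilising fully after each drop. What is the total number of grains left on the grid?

t=0: 1,1,2,0,0
1,1,2,1,1
1,1,3,3,1
3,1,1,1,1
t=1: 1,2,2,0,0
1,1,2,1,1
1,1,3,3,1
3,1,1,1,1
t=2: 1,3,2,0,0
1,1,2,1,1
1,1,3,3,1
3,1,1,1,1
t=3: 2,0,3,0,0
1,2,2,1,1
1,1,3,3,1
3,1,1,1,1
t=4: 2,1,3,0,0
1,2,2,1,1
1,1,3,3,1
3,1,1,1,1
t=5: 2,2,3,0,0
1,2,2,1,1
1,1,3,3,1
3,1,1,1,1
t=6: 2,3,3,0,0
1,2,2,1,1
1,1,3,3,1
3,1,1,1,1
t=7: 3,1,0,1,0
1,3,3,1,1
1,1,3,3,1
3,1,1,1,1
t=8: 3,2,0,1,0
1,3,3,1,1
1,1,3,3,1
3,1,1,1,1
t=9: 3,3,0,1,0
1,3,3,1,1
1,1,3,3,1
3,1,1,1,1
t=10: 0,2,2,1,0
3,1,1,3,1
1,3,1,0,2
3,1,2,2,1
t=11: 0,3,2,1,0
3,1,1,3,1
1,3,1,0,2
3,1,2,2,1
t=12: 1,0,3,1,0
3,2,1,3,1
1,3,1,0,2
3,1,2,2,1
t=13: 1,1,3,1,0
3,2,1,3,1
1,3,1,0,2
3,1,2,2,1
t=14: 1,2,3,1,0
3,2,1,3,1
1,3,1,0,2
3,1,2,2,1
t=15: 1,3,3,1,0
3,2,1,3,1
1,3,1,0,2
3,1,2,2,1
t=16: 2,1,0,2,0
3,3,2,3,1
1,3,1,0,2
3,1,2,2,1

33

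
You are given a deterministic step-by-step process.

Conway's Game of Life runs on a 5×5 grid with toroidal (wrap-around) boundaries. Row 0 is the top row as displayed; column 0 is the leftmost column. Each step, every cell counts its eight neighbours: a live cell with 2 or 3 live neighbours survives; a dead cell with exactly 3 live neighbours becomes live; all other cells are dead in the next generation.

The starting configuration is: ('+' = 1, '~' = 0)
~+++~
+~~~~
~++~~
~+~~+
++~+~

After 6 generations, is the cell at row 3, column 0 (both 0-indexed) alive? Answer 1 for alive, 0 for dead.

0) ~+++~
+~~~~
~++~~
~+~~+
++~+~
1) ~~~+~
+~~+~
~++~~
~~~++
~~~+~
2) ~~++~
~+~++
+++~~
~~~++
~~++~
3) ~+~~~
~~~~+
~+~~~
+~~~+
~~~~~
4) ~~~~~
+~~~~
~~~~+
+~~~~
+~~~~
5) ~~~~~
~~~~~
+~~~+
+~~~+
~~~~~
6) ~~~~~
~~~~~
+~~~+
+~~~+
~~~~~

1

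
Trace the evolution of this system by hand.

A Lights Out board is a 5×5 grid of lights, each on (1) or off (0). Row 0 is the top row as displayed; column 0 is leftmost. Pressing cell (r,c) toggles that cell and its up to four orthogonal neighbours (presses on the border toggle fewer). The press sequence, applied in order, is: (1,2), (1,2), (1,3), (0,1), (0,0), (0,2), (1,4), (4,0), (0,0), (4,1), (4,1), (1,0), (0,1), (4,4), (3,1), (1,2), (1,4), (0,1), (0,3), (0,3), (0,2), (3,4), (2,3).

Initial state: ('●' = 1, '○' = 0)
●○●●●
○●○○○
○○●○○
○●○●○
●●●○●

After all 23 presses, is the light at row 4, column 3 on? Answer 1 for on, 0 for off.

1

[0] ●○●●●
○●○○○
○○●○○
○●○●○
●●●○●
[1] ●○○●●
○○●●○
○○○○○
○●○●○
●●●○●
[2] ●○●●●
○●○○○
○○●○○
○●○●○
●●●○●
[3] ●○●○●
○●●●●
○○●●○
○●○●○
●●●○●
[4] ○●○○●
○○●●●
○○●●○
○●○●○
●●●○●
[5] ●○○○●
●○●●●
○○●●○
○●○●○
●●●○●
[6] ●●●●●
●○○●●
○○●●○
○●○●○
●●●○●
[7] ●●●●○
●○○○○
○○●●●
○●○●○
●●●○●
[8] ●●●●○
●○○○○
○○●●●
●●○●○
○○●○●
[9] ○○●●○
○○○○○
○○●●●
●●○●○
○○●○●
[10] ○○●●○
○○○○○
○○●●●
●○○●○
●●○○●
[11] ○○●●○
○○○○○
○○●●●
●●○●○
○○●○●
[12] ●○●●○
●●○○○
●○●●●
●●○●○
○○●○●
[13] ○●○●○
●○○○○
●○●●●
●●○●○
○○●○●
[14] ○●○●○
●○○○○
●○●●●
●●○●●
○○●●○
[15] ○●○●○
●○○○○
●●●●●
○○●●●
○●●●○
[16] ○●●●○
●●●●○
●●○●●
○○●●●
○●●●○
[17] ○●●●●
●●●○●
●●○●○
○○●●●
○●●●○
[18] ●○○●●
●○●○●
●●○●○
○○●●●
○●●●○
[19] ●○●○○
●○●●●
●●○●○
○○●●●
○●●●○
[20] ●○○●●
●○●○●
●●○●○
○○●●●
○●●●○
[21] ●●●○●
●○○○●
●●○●○
○○●●●
○●●●○
[22] ●●●○●
●○○○●
●●○●●
○○●○○
○●●●●
[23] ●●●○●
●○○●●
●●●○○
○○●●○
○●●●●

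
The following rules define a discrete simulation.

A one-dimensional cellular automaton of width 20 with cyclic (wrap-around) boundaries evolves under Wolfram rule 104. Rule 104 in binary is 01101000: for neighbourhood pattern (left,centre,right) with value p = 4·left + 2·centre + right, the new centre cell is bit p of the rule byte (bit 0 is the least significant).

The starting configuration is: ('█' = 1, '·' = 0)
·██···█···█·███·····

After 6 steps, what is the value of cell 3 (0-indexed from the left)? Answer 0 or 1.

0

k=0  ·██···█···█·███·····
k=1  ·██········██·█·····
k=2  ·██········███······
k=3  ·██········█·█······
k=4  ·██·········█·······
k=5  ·██·················
k=6  ·██·················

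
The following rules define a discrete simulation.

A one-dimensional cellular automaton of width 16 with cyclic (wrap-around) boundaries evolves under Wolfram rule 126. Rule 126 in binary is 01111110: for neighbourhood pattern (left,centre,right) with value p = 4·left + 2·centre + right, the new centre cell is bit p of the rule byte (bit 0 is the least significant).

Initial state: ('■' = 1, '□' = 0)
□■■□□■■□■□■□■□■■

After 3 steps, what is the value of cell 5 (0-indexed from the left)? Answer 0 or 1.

0

k=0  □■■□□■■□■□■□■□■■
k=1  ■■■■■■■■■■■■■■■■
k=2  □□□□□□□□□□□□□□□□
k=3  □□□□□□□□□□□□□□□□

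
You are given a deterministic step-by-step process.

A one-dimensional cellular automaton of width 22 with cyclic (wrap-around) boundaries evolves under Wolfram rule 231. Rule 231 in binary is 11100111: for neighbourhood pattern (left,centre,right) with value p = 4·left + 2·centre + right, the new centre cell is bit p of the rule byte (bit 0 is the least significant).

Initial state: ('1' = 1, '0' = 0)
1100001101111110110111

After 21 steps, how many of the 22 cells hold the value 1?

17

step 0: 1100001101111110110111
step 1: 1101110110111111011011
step 2: 1110111011011111101101
step 3: 1111011101101111110110
step 4: 0111101110110111111011
step 5: 1011110111011011111101
step 6: 1101111011101101111110
step 7: 0110111101110110111111
step 8: 1011011110111011011111
step 9: 1101101111011101101111
step 10: 1110110111101110110111
step 11: 1111011011110111011011
step 12: 1111101101111011101101
step 13: 1111110110111101110110
step 14: 0111111011011110111011
step 15: 1011111101101111011101
step 16: 1101111110110111101110
step 17: 0110111111011011110111
step 18: 1011011111101101111011
step 19: 1101101111110110111101
step 20: 1110110111111011011110
step 21: 0111011011111101101111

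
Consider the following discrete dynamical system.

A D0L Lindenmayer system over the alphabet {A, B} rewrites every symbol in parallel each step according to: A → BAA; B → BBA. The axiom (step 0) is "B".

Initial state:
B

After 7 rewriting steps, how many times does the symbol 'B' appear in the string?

step 0: B
step 1: BBA
step 2: BBABBABAA
step 3: BBABBABAABBABBABAABBABAABAA
step 4: BBABBABAABBABBABAABBABAABAABBABBABAABBABBABAABBABAABAABBABBABAABBABAABAABBABAABAA
step 5: BBABBABAABBABBABAABBABAABAABBABBABAABBABBABAABBABAABAABBAB…ABAABBABBABAABBABAABAABBABAABAABBABBABAABBABAABAABBABAABAA  (len 243)
step 6: BBABBABAABBABBABAABBABAABAABBABBABAABBABBABAABBABAABAABBAB…ABAABBABBABAABBABAABAABBABAABAABBABBABAABBABAABAABBABAABAA  (len 729)
step 7: BBABBABAABBABBABAABBABAABAABBABBABAABBABBABAABBABAABAABBAB…ABAABBABBABAABBABAABAABBABAABAABBABBABAABBABAABAABBABAABAA  (len 2187)

1094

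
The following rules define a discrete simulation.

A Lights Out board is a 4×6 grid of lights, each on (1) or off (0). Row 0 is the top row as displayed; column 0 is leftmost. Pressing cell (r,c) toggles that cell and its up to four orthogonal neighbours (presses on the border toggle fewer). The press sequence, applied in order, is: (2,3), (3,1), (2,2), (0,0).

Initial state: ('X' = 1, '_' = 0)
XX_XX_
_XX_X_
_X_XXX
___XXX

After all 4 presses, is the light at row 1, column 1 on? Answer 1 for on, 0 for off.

1

[0] XX_XX_
_XX_X_
_X_XXX
___XXX
[1] XX_XX_
_XXXX_
_XX__X
____XX
[2] XX_XX_
_XXXX_
__X__X
XXX_XX
[3] XX_XX_
_X_XX_
_X_X_X
XX__XX
[4] ___XX_
XX_XX_
_X_X_X
XX__XX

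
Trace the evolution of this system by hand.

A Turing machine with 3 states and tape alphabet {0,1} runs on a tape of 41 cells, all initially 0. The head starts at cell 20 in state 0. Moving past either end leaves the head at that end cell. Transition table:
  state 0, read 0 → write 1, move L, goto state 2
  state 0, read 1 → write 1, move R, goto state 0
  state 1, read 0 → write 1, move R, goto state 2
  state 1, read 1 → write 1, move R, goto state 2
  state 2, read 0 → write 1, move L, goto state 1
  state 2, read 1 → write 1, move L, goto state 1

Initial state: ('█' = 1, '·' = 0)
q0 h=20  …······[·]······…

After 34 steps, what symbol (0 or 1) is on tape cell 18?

1

0) q0 h=20  …······[·]······…
1) q2 h=19  …······[·]█·····…
2) q1 h=18  …······[·]██····…
3) q2 h=19  …·····█[█]█·····…
4) q1 h=18  …······[█]██····…
5) q2 h=19  …·····█[█]█·····…
6) q1 h=18  …······[█]██····…
7) q2 h=19  …·····█[█]█·····…
8) q1 h=18  …······[█]██····…
9) q2 h=19  …·····█[█]█·····…
10) q1 h=18  …······[█]██····…
11) q2 h=19  …·····█[█]█·····…
12) q1 h=18  …······[█]██····…
13) q2 h=19  …·····█[█]█·····…
14) q1 h=18  …······[█]██····…
15) q2 h=19  …·····█[█]█·····…
16) q1 h=18  …······[█]██····…
17) q2 h=19  …·····█[█]█·····…
18) q1 h=18  …······[█]██····…
19) q2 h=19  …·····█[█]█·····…
20) q1 h=18  …······[█]██····…
21) q2 h=19  …·····█[█]█·····…
22) q1 h=18  …······[█]██····…
23) q2 h=19  …·····█[█]█·····…
24) q1 h=18  …······[█]██····…
25) q2 h=19  …·····█[█]█·····…
26) q1 h=18  …······[█]██····…
27) q2 h=19  …·····█[█]█·····…
28) q1 h=18  …······[█]██····…
29) q2 h=19  …·····█[█]█·····…
30) q1 h=18  …······[█]██····…
31) q2 h=19  …·····█[█]█·····…
32) q1 h=18  …······[█]██····…
33) q2 h=19  …·····█[█]█·····…
34) q1 h=18  …······[█]██····…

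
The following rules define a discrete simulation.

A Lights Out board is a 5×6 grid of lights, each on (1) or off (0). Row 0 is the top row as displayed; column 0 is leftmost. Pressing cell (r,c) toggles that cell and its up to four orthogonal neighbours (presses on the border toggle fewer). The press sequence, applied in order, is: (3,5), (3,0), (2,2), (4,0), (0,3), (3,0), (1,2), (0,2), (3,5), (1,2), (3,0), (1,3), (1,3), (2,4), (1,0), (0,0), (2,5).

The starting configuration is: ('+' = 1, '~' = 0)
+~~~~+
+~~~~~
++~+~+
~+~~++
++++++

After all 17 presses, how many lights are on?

18

step 0: +~~~~+
+~~~~~
++~+~+
~+~~++
++++++
step 1: +~~~~+
+~~~~~
++~+~~
~+~~~~
+++++~
step 2: +~~~~+
+~~~~~
~+~+~~
+~~~~~
~++++~
step 3: +~~~~+
+~+~~~
~~+~~~
+~+~~~
~++++~
step 4: +~~~~+
+~+~~~
~~+~~~
~~+~~~
+~+++~
step 5: +~++++
+~++~~
~~+~~~
~~+~~~
+~+++~
step 6: +~++++
+~++~~
+~+~~~
+++~~~
~~+++~
step 7: +~~+++
++~~~~
+~~~~~
+++~~~
~~+++~
step 8: +++~++
+++~~~
+~~~~~
+++~~~
~~+++~
step 9: +++~++
+++~~~
+~~~~+
+++~++
~~++++
step 10: ++~~++
+~~+~~
+~+~~+
+++~++
~~++++
step 11: ++~~++
+~~+~~
~~+~~+
~~+~++
+~++++
step 12: ++~+++
+~+~+~
~~++~+
~~+~++
+~++++
step 13: ++~~++
+~~+~~
~~+~~+
~~+~++
+~++++
step 14: ++~~++
+~~++~
~~+++~
~~+~~+
+~++++
step 15: ~+~~++
~+~++~
+~+++~
~~+~~+
+~++++
step 16: +~~~++
++~++~
+~+++~
~~+~~+
+~++++
step 17: +~~~++
++~+++
+~++~+
~~+~~~
+~++++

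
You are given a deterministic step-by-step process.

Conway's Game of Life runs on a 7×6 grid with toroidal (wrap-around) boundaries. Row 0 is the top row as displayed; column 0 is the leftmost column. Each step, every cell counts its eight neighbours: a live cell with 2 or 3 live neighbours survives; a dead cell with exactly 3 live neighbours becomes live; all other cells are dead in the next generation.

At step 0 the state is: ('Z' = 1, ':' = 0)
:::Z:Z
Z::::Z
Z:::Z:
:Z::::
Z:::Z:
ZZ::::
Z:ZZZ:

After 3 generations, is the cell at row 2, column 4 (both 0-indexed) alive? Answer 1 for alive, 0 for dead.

0) :::Z:Z
Z::::Z
Z:::Z:
:Z::::
Z:::Z:
ZZ::::
Z:ZZZ:
1) :ZZZ::
Z:::::
ZZ::::
ZZ::::
Z::::Z
Z:Z:Z:
Z:ZZZ:
2) Z:::ZZ
Z:::::
:::::Z
::::::
::::::
Z:Z:Z:
Z:::Z:
3) ZZ::Z:
Z:::Z:
::::::
::::::
::::::
:Z:Z::
Z:::Z:

0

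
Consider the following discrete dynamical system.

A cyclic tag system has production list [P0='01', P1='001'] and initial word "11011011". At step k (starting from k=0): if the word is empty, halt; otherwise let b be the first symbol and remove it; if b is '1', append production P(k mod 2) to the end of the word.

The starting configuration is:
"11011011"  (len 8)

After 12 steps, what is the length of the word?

[0] "11011011"  (len 8)
[1] "101101101"  (len 9)
[2] "01101101001"  (len 11)
[3] "1101101001"  (len 10)
[4] "101101001001"  (len 12)
[5] "0110100100101"  (len 13)
[6] "110100100101"  (len 12)
[7] "1010010010101"  (len 13)
[8] "010010010101001"  (len 15)
[9] "10010010101001"  (len 14)
[10] "0010010101001001"  (len 16)
[11] "010010101001001"  (len 15)
[12] "10010101001001"  (len 14)

14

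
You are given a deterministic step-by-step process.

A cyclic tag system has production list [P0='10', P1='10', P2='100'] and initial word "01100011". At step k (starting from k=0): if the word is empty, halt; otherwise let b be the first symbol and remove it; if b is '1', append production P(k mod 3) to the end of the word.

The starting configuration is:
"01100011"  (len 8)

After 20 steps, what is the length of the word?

step 0: "01100011"  (len 8)
step 1: "1100011"  (len 7)
step 2: "10001110"  (len 8)
step 3: "0001110100"  (len 10)
step 4: "001110100"  (len 9)
step 5: "01110100"  (len 8)
step 6: "1110100"  (len 7)
step 7: "11010010"  (len 8)
step 8: "101001010"  (len 9)
step 9: "01001010100"  (len 11)
step 10: "1001010100"  (len 10)
step 11: "00101010010"  (len 11)
step 12: "0101010010"  (len 10)
step 13: "101010010"  (len 9)
step 14: "0101001010"  (len 10)
step 15: "101001010"  (len 9)
step 16: "0100101010"  (len 10)
step 17: "100101010"  (len 9)
step 18: "00101010100"  (len 11)
step 19: "0101010100"  (len 10)
step 20: "101010100"  (len 9)

9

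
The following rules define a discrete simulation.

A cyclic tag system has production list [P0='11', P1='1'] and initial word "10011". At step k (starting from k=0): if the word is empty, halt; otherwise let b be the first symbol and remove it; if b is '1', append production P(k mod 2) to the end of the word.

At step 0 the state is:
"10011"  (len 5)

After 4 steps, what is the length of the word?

4

0) "10011"  (len 5)
1) "001111"  (len 6)
2) "01111"  (len 5)
3) "1111"  (len 4)
4) "1111"  (len 4)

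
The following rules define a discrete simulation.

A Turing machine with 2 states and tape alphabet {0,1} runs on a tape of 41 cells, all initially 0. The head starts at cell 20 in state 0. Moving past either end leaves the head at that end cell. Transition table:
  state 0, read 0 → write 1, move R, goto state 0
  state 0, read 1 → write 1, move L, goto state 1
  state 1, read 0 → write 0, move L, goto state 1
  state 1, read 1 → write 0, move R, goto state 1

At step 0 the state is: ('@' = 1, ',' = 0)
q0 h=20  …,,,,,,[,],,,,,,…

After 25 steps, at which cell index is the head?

39

t=0: q0 h=20  …,,,,,,[,],,,,,,…
t=1: q0 h=21  …,,,,,@[,],,,,,,…
t=2: q0 h=22  …,,,,@@[,],,,,,,…
t=3: q0 h=23  …,,,@@@[,],,,,,,…
t=4: q0 h=24  …,,@@@@[,],,,,,,…
t=5: q0 h=25  …,@@@@@[,],,,,,,…
t=6: q0 h=26  …@@@@@@[,],,,,,,…
t=7: q0 h=27  …@@@@@@[,],,,,,,…
t=8: q0 h=28  …@@@@@@[,],,,,,,…
t=9: q0 h=29  …@@@@@@[,],,,,,,…
t=10: q0 h=30  …@@@@@@[,],,,,,,…
t=11: q0 h=31  …@@@@@@[,],,,,,,…
t=12: q0 h=32  …@@@@@@[,],,,,,,…
t=13: q0 h=33  …@@@@@@[,],,,,,,…
t=14: q0 h=34  …@@@@@@[,],,,,,,|
t=15: q0 h=35  …@@@@@@[,],,,,,|
t=16: q0 h=36  …@@@@@@[,],,,,|
t=17: q0 h=37  …@@@@@@[,],,,|
t=18: q0 h=38  …@@@@@@[,],,|
t=19: q0 h=39  …@@@@@@[,],|
t=20: q0 h=40  …@@@@@@[,]|
t=21: q0 h=40  …@@@@@@[@]|
t=22: q1 h=39  …@@@@@@[@]@|
t=23: q1 h=40  …@@@@@,[@]|
t=24: q1 h=40  …@@@@@,[,]|
t=25: q1 h=39  …@@@@@@[,],|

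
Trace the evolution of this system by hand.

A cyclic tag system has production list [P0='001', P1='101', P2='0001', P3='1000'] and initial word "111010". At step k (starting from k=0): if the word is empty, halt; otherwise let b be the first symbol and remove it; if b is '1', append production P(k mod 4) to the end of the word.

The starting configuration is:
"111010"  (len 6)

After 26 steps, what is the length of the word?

24

t=0: "111010"  (len 6)
t=1: "11010001"  (len 8)
t=2: "1010001101"  (len 10)
t=3: "0100011010001"  (len 13)
t=4: "100011010001"  (len 12)
t=5: "00011010001001"  (len 14)
t=6: "0011010001001"  (len 13)
t=7: "011010001001"  (len 12)
t=8: "11010001001"  (len 11)
t=9: "1010001001001"  (len 13)
t=10: "010001001001101"  (len 15)
t=11: "10001001001101"  (len 14)
t=12: "00010010011011000"  (len 17)
t=13: "0010010011011000"  (len 16)
t=14: "010010011011000"  (len 15)
t=15: "10010011011000"  (len 14)
t=16: "00100110110001000"  (len 17)
t=17: "0100110110001000"  (len 16)
t=18: "100110110001000"  (len 15)
t=19: "001101100010000001"  (len 18)
t=20: "01101100010000001"  (len 17)
t=21: "1101100010000001"  (len 16)
t=22: "101100010000001101"  (len 18)
t=23: "011000100000011010001"  (len 21)
t=24: "11000100000011010001"  (len 20)
t=25: "1000100000011010001001"  (len 22)
t=26: "000100000011010001001101"  (len 24)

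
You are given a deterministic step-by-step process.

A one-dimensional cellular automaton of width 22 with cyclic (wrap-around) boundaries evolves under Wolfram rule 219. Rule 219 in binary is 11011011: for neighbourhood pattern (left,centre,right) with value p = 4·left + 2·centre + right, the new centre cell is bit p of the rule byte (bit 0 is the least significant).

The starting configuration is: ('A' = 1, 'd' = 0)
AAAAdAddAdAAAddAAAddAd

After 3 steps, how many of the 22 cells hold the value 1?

22

0) AAAAdAddAdAAAddAAAddAd
1) AAAAddAAddAAAAAAAAAAdd
2) AAAAAAAAAAAAAAAAAAAAAA
3) AAAAAAAAAAAAAAAAAAAAAA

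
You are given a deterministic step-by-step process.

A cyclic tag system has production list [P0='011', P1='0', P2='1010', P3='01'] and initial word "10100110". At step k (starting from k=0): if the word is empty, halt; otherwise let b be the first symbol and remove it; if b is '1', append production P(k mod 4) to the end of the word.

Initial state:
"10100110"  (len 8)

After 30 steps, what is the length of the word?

step 0: "10100110"  (len 8)
step 1: "0100110011"  (len 10)
step 2: "100110011"  (len 9)
step 3: "001100111010"  (len 12)
step 4: "01100111010"  (len 11)
step 5: "1100111010"  (len 10)
step 6: "1001110100"  (len 10)
step 7: "0011101001010"  (len 13)
step 8: "011101001010"  (len 12)
step 9: "11101001010"  (len 11)
step 10: "11010010100"  (len 11)
step 11: "10100101001010"  (len 14)
step 12: "010010100101001"  (len 15)
step 13: "10010100101001"  (len 14)
step 14: "00101001010010"  (len 14)
step 15: "0101001010010"  (len 13)
step 16: "101001010010"  (len 12)
step 17: "01001010010011"  (len 14)
step 18: "1001010010011"  (len 13)
step 19: "0010100100111010"  (len 16)
step 20: "010100100111010"  (len 15)
step 21: "10100100111010"  (len 14)
step 22: "01001001110100"  (len 14)
step 23: "1001001110100"  (len 13)
step 24: "00100111010001"  (len 14)
step 25: "0100111010001"  (len 13)
step 26: "100111010001"  (len 12)
step 27: "001110100011010"  (len 15)
step 28: "01110100011010"  (len 14)
step 29: "1110100011010"  (len 13)
step 30: "1101000110100"  (len 13)

13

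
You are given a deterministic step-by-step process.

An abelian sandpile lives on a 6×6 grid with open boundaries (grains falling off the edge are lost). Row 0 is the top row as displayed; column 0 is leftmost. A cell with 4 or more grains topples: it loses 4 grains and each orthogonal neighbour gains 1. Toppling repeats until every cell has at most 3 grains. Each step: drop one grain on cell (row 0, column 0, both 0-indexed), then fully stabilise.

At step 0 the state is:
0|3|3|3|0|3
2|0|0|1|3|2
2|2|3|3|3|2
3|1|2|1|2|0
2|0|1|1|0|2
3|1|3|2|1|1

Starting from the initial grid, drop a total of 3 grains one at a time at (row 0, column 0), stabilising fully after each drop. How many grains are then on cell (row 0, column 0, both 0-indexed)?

3

t=0: 0|3|3|3|0|3
2|0|0|1|3|2
2|2|3|3|3|2
3|1|2|1|2|0
2|0|1|1|0|2
3|1|3|2|1|1
t=1: 1|3|3|3|0|3
2|0|0|1|3|2
2|2|3|3|3|2
3|1|2|1|2|0
2|0|1|1|0|2
3|1|3|2|1|1
t=2: 2|3|3|3|0|3
2|0|0|1|3|2
2|2|3|3|3|2
3|1|2|1|2|0
2|0|1|1|0|2
3|1|3|2|1|1
t=3: 3|3|3|3|0|3
2|0|0|1|3|2
2|2|3|3|3|2
3|1|2|1|2|0
2|0|1|1|0|2
3|1|3|2|1|1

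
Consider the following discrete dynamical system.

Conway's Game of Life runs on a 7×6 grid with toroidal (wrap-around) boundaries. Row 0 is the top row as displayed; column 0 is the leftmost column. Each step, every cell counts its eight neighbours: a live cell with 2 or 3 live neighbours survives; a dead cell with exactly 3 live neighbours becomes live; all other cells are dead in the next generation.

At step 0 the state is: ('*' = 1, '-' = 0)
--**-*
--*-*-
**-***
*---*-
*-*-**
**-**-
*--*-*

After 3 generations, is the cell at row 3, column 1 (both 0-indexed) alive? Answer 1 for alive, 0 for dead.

1

0) --**-*
--*-*-
**-***
*---*-
*-*-**
**-**-
*--*-*
1) ***--*
------
***---
--*---
--*---
------
------
2) **----
-----*
-**---
--**--
------
------
**----
3) -*---*
--*---
-***--
-***--
------
------
**----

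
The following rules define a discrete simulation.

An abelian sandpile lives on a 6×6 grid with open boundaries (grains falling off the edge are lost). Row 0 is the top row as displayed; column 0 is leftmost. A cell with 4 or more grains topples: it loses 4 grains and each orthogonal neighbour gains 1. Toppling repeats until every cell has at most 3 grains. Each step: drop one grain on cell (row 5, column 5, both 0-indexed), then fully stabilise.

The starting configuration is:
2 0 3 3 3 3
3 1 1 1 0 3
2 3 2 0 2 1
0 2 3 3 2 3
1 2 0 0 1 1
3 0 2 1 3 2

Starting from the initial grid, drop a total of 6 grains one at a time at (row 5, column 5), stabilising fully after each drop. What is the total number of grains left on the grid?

63

k=0  2 0 3 3 3 3
3 1 1 1 0 3
2 3 2 0 2 1
0 2 3 3 2 3
1 2 0 0 1 1
3 0 2 1 3 2
k=1  2 0 3 3 3 3
3 1 1 1 0 3
2 3 2 0 2 1
0 2 3 3 2 3
1 2 0 0 1 1
3 0 2 1 3 3
k=2  2 0 3 3 3 3
3 1 1 1 0 3
2 3 2 0 2 1
0 2 3 3 2 3
1 2 0 0 2 2
3 0 2 2 0 1
k=3  2 0 3 3 3 3
3 1 1 1 0 3
2 3 2 0 2 1
0 2 3 3 2 3
1 2 0 0 2 2
3 0 2 2 0 2
k=4  2 0 3 3 3 3
3 1 1 1 0 3
2 3 2 0 2 1
0 2 3 3 2 3
1 2 0 0 2 2
3 0 2 2 0 3
k=5  2 0 3 3 3 3
3 1 1 1 0 3
2 3 2 0 2 1
0 2 3 3 2 3
1 2 0 0 2 3
3 0 2 2 1 0
k=6  2 0 3 3 3 3
3 1 1 1 0 3
2 3 2 0 2 1
0 2 3 3 2 3
1 2 0 0 2 3
3 0 2 2 1 1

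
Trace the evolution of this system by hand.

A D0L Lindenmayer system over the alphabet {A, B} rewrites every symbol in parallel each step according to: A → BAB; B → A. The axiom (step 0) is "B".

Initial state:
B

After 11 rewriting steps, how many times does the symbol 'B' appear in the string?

682

k=0  B
k=1  A
k=2  BAB
k=3  ABABA
k=4  BABABABABAB
k=5  ABABABABABABABABABABA
k=6  BABABABABABABABABABABABABABABABABABABABABAB
k=7  ABABABABABABABABABABABABABABABABABABABABABABABABABABABABABABABABABABABABABABABABABABA
k=8  BABABABABABABABABABABABABABABABABABABABABABABABABABABABABA…ABABABABABABABABABABABABABABABABABABABABABABABABABABABABAB  (len 171)
k=9  ABABABABABABABABABABABABABABABABABABABABABABABABABABABABAB…BABABABABABABABABABABABABABABABABABABABABABABABABABABABABA  (len 341)
k=10  BABABABABABABABABABABABABABABABABABABABABABABABABABABABABA…ABABABABABABABABABABABABABABABABABABABABABABABABABABABABAB  (len 683)
k=11  ABABABABABABABABABABABABABABABABABABABABABABABABABABABABAB…BABABABABABABABABABABABABABABABABABABABABABABABABABABABABA  (len 1365)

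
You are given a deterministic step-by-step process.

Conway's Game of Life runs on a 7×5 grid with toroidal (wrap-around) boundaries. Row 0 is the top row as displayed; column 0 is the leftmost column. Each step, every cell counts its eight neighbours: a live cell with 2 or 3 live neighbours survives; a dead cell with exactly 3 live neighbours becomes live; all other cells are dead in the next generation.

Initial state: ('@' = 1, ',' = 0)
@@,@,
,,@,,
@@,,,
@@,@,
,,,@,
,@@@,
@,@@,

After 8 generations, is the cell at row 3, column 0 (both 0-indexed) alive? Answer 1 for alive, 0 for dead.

t=0: @@,@,
,,@,,
@@,,,
@@,@,
,,,@,
,@@@,
@,@@,
t=1: @,,@,
,,@,@
@,,,@
@@,,,
@,,@,
,@,,,
@,,,,
t=2: @@,@,
,@,,,
,,,@@
,@,,,
@,@,@
@@,,@
@@,,@
t=3: ,,,,,
,@,@,
@,@,,
,@@,,
,,@@@
,,@,,
,,,@,
t=4: ,,@,,
,@@,,
@,,@,
@,,,@
,,,,,
,,@,@
,,,,,
t=5: ,@@,,
,@@@,
@,@@,
@,,,@
@,,@@
,,,,,
,,,@,
t=6: ,@,,,
@,,,@
@,,,,
,,@,,
@,,@,
,,,@,
,,@,,
t=7: @@,,,
@@,,@
@@,,@
,@,,@
,,@@@
,,@@@
,,@,,
t=8: ,,@,@
,,@,,
,,@@,
,@,,,
,@,,,
,@,,@
@,@,@

0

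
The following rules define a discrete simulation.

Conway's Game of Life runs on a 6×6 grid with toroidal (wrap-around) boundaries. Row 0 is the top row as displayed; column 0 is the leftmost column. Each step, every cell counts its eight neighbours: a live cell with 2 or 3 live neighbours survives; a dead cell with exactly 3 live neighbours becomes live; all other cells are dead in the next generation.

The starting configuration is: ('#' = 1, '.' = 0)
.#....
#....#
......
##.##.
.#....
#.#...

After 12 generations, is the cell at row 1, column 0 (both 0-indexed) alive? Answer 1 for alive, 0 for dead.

1

0) .#....
#....#
......
##.##.
.#....
#.#...
1) .#...#
#.....
.#..#.
###...
...#.#
#.#...
2) .#...#
##...#
..#..#
######
...#.#
###.##
3) ......
.##.##
......
.#....
......
.###..
4) #...#.
......
###...
......
.#....
..#...
5) ......
#....#
.#....
#.#...
......
.#....
6) #.....
#.....
.#...#
.#....
.#....
......
7) ......
##...#
.#....
.##...
......
......
8) #.....
##....
......
.##...
......
......
9) ##....
##....
#.#...
......
......
......
10) ##....
..#..#
#.....
......
......
......
11) ##....
.....#
......
......
......
......
12) #.....
#.....
......
......
......
......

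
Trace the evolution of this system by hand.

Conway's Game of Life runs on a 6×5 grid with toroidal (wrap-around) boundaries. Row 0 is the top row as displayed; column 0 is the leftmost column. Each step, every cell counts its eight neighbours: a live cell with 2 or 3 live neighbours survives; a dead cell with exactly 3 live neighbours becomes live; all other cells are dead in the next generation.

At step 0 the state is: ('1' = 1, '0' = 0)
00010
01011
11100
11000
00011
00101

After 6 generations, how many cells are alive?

8

0) 00010
01011
11100
11000
00011
00101
1) 10000
01011
00010
00010
01111
00101
2) 11100
10111
00010
00000
11001
00101
3) 00000
10000
00110
10001
11011
00101
4) 00000
00000
11010
00000
01100
01101
5) 00000
00000
00000
10000
11110
11110
6) 01100
00000
00000
10101
00010
10010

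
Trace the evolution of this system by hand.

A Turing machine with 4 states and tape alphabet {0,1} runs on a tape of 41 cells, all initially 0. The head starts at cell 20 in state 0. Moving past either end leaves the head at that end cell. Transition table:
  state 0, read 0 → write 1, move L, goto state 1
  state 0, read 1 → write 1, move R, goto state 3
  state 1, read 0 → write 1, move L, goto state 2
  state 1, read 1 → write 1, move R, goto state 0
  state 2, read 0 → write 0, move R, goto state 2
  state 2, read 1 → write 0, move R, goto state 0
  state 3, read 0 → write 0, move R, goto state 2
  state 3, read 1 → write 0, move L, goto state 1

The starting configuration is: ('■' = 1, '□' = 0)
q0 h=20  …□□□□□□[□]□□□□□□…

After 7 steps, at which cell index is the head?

step 0: q0 h=20  …□□□□□□[□]□□□□□□…
step 1: q1 h=19  …□□□□□□[□]■□□□□□…
step 2: q2 h=18  …□□□□□□[□]■■□□□□…
step 3: q2 h=19  …□□□□□□[■]■□□□□□…
step 4: q0 h=20  …□□□□□□[■]□□□□□□…
step 5: q3 h=21  …□□□□□■[□]□□□□□□…
step 6: q2 h=22  …□□□□■□[□]□□□□□□…
step 7: q2 h=23  …□□□■□□[□]□□□□□□…

23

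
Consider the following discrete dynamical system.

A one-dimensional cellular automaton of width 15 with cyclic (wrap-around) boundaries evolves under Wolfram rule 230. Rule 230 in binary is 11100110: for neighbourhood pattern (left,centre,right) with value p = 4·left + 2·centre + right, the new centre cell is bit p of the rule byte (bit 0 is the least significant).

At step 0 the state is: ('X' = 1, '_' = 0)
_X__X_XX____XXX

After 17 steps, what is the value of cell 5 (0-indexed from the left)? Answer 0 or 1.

0) _X__X_XX____XXX
1) XX_XXX_X___X_XX
2) XXX_XXXX__XXX_X
3) XXXX_XXX_X_XXX_
4) _XXXX_XXXXX_XXX
5) X_XXXX_XXXXX_XX
6) XX_XXXX_XXXXX_X
7) XXX_XXXX_XXXXX_
8) _XXX_XXXX_XXXXX
9) X_XXX_XXXX_XXXX
10) XX_XXX_XXXX_XXX
11) XXX_XXX_XXXX_XX
12) XXXX_XXX_XXXX_X
13) XXXXX_XXX_XXXX_
14) _XXXXX_XXX_XXXX
15) X_XXXXX_XXX_XXX
16) XX_XXXXX_XXX_XX
17) XXX_XXXXX_XXX_X

1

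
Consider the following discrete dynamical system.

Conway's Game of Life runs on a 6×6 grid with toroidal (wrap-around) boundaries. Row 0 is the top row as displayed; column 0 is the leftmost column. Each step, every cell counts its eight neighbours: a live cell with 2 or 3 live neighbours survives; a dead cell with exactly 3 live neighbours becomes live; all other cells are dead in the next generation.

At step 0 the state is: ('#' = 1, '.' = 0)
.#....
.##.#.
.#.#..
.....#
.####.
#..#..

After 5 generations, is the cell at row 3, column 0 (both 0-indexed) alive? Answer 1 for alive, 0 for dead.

[0] .#....
.##.#.
.#.#..
.....#
.####.
#..#..
[1] ##.#..
##.#..
##.##.
##....
######
#..##.
[2] ...#..
...#..
...##.
......
......
......
[3] ......
..##..
...##.
......
......
......
[4] ......
..###.
..###.
......
......
......
[5] ...#..
..#.#.
..#.#.
...#..
......
......

0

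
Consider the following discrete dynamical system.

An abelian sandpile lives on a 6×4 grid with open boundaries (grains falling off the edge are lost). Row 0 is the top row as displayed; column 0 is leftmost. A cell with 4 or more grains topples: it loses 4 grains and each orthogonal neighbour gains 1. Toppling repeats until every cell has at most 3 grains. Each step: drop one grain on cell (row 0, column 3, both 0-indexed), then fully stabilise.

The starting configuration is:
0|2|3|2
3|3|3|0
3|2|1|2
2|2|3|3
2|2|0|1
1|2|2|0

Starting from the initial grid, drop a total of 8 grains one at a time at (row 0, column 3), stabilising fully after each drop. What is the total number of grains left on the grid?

[0] 0|2|3|2
3|3|3|0
3|2|1|2
2|2|3|3
2|2|0|1
1|2|2|0
[1] 0|2|3|3
3|3|3|0
3|2|1|2
2|2|3|3
2|2|0|1
1|2|2|0
[2] 2|0|2|1
1|3|1|2
1|0|3|2
3|3|3|3
2|2|0|1
1|2|2|0
[3] 2|0|2|2
1|3|1|2
1|0|3|2
3|3|3|3
2|2|0|1
1|2|2|0
[4] 2|0|2|3
1|3|1|2
1|0|3|2
3|3|3|3
2|2|0|1
1|2|2|0
[5] 2|0|3|0
1|3|1|3
1|0|3|2
3|3|3|3
2|2|0|1
1|2|2|0
[6] 2|0|3|1
1|3|1|3
1|0|3|2
3|3|3|3
2|2|0|1
1|2|2|0
[7] 2|0|3|2
1|3|1|3
1|0|3|2
3|3|3|3
2|2|0|1
1|2|2|0
[8] 2|0|3|3
1|3|1|3
1|0|3|2
3|3|3|3
2|2|0|1
1|2|2|0

44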